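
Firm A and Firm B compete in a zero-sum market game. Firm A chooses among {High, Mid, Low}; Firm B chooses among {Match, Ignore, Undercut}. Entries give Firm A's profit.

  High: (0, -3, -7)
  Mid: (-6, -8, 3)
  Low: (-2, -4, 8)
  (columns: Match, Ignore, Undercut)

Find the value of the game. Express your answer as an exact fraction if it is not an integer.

-13/4

Row minima: High → -7, Mid → -8, Low → -4; maximin = -4.
Column maxima: Match → 0, Ignore → -3, Undercut → 8; minimax = -3.
-4 ≠ -3, so there is no saddle point; optimal play is mixed.
Mid is strictly dominated by Low, so Firm A never plays it.
Match is strictly dominated by Ignore (it gives Firm A strictly more in every row), so Firm B never plays it.
On the remaining 2×2 (High, Low vs Ignore, Undercut):
Let Firm A play High with probability p. Expected payoff against Ignore: (-3)p + (-4)(1−p) = p − 4; against Undercut: (-7)p + 8(1−p) = −15p + 8.
Setting these equal: p − 4 = −15p + 8 ⇒ 16p = 12 ⇒ p = 3/4, and the value is (1)·(3/4) − 4 = -13/4.
For Firm B: with q = P(Ignore), equating High's and Low's payoffs gives 4q − 7 = −12q + 8 ⇒ q = 15/16.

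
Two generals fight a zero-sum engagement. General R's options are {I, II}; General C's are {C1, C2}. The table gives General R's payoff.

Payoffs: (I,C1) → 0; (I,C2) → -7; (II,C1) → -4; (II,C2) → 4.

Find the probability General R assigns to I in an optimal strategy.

Row minima: I → -7, II → -4; maximin = -4.
Column maxima: C1 → 0, C2 → 4; minimax = 0.
-4 ≠ 0, so there is no saddle point; optimal play is mixed.
Let General R play I with probability p. Expected payoff against C1: 0p + (-4)(1−p) = 4p − 4; against C2: (-7)p + 4(1−p) = −11p + 4.
Setting these equal: 4p − 4 = −11p + 4 ⇒ 15p = 8 ⇒ p = 8/15, and the value is (4)·(8/15) − 4 = -28/15.
For General C: with q = P(C1), equating I's and II's payoffs gives 7q − 7 = −8q + 4 ⇒ q = 11/15.

8/15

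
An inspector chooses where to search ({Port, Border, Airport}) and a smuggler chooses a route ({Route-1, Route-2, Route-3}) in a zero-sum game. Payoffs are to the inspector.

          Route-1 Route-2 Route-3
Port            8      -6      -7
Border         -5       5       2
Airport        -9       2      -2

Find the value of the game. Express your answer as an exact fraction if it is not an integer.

Row minima: Port → -7, Border → -5, Airport → -9; maximin = -5.
Column maxima: Route-1 → 8, Route-2 → 5, Route-3 → 2; minimax = 2.
-5 ≠ 2, so there is no saddle point; optimal play is mixed.
Airport is strictly dominated by Border, so the inspector never plays it.
Route-2 is strictly dominated by Route-3 (it gives the inspector strictly more in every row), so the smuggler never plays it.
On the remaining 2×2 (Port, Border vs Route-1, Route-3):
Let the inspector play Port with probability p. Expected payoff against Route-1: 8p + (-5)(1−p) = 13p − 5; against Route-3: (-7)p + 2(1−p) = −9p + 2.
Setting these equal: 13p − 5 = −9p + 2 ⇒ 22p = 7 ⇒ p = 7/22, and the value is (13)·(7/22) − 5 = -19/22.
For the smuggler: with q = P(Route-1), equating Port's and Border's payoffs gives 15q − 7 = −7q + 2 ⇒ q = 9/22.

-19/22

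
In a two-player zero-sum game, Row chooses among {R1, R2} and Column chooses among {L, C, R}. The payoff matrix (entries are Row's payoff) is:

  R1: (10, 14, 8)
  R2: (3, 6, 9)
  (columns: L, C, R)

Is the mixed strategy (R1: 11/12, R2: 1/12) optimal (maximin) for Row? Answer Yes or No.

Against L this mix gives (11/12)·10 + (1/12)·3 = 113/12.
Against C this mix gives (11/12)·14 + (1/12)·6 = 40/3.
Against R this mix gives (11/12)·8 + (1/12)·9 = 97/12.
Column will play R, holding Row to 97/12. Shifting weight toward the row that does better against R would raise this floor (the equalizing mix achieves 33/4 against both R and L), so the proposed strategy is not optimal.

No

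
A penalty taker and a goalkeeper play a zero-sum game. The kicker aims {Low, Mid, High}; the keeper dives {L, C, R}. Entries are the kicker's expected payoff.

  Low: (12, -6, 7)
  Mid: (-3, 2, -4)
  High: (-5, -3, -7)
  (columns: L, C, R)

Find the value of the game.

-10/19

Row minima: Low → -6, Mid → -4, High → -7; maximin = -4.
Column maxima: L → 12, C → 2, R → 7; minimax = 2.
-4 ≠ 2, so there is no saddle point; optimal play is mixed.
High is strictly dominated by Mid, so the kicker never plays it.
L is strictly dominated by R (it gives the kicker strictly more in every row), so the keeper never plays it.
On the remaining 2×2 (Low, Mid vs C, R):
Let the kicker play Low with probability p. Expected payoff against C: (-6)p + 2(1−p) = −8p + 2; against R: 7p + (-4)(1−p) = 11p − 4.
Setting these equal: −8p + 2 = 11p − 4 ⇒ −19p = -6 ⇒ p = 6/19, and the value is (-8)·(6/19) + 2 = -10/19.
For the keeper: with q = P(C), equating Low's and Mid's payoffs gives −13q + 7 = 6q − 4 ⇒ q = 11/19.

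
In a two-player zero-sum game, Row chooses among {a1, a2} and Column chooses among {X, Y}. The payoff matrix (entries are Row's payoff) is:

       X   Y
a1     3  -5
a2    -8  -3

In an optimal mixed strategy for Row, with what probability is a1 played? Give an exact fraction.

5/13

Row minima: a1 → -5, a2 → -8; maximin = -5.
Column maxima: X → 3, Y → -3; minimax = -3.
-5 ≠ -3, so there is no saddle point; optimal play is mixed.
Let Row play a1 with probability p. Expected payoff against X: 3p + (-8)(1−p) = 11p − 8; against Y: (-5)p + (-3)(1−p) = −2p − 3.
Setting these equal: 11p − 8 = −2p − 3 ⇒ 13p = 5 ⇒ p = 5/13, and the value is (11)·(5/13) − 8 = -49/13.
For Column: with q = P(X), equating a1's and a2's payoffs gives 8q − 5 = −5q − 3 ⇒ q = 2/13.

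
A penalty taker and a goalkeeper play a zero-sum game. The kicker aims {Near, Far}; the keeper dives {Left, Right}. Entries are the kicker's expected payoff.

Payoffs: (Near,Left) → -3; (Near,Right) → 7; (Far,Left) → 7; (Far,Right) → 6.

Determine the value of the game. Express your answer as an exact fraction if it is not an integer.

Row minima: Near → -3, Far → 6; maximin = 6.
Column maxima: Left → 7, Right → 7; minimax = 7.
6 ≠ 7, so there is no saddle point; optimal play is mixed.
Let the kicker play Near with probability p. Expected payoff against Left: (-3)p + 7(1−p) = −10p + 7; against Right: 7p + 6(1−p) = p + 6.
Setting these equal: −10p + 7 = p + 6 ⇒ −11p = -1 ⇒ p = 1/11, and the value is (-10)·(1/11) + 7 = 67/11.
For the keeper: with q = P(Left), equating Near's and Far's payoffs gives −10q + 7 = q + 6 ⇒ q = 1/11.

67/11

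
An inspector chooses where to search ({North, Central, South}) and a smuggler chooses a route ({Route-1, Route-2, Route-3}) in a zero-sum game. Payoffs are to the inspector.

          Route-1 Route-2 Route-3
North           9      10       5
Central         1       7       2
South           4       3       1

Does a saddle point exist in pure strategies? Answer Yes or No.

Row minima: North → 5, Central → 1, South → 1; maximin = 5.
Column maxima: Route-1 → 9, Route-2 → 10, Route-3 → 5; minimax = 5.
maximin = minimax = 5, so a saddle point exists.

Yes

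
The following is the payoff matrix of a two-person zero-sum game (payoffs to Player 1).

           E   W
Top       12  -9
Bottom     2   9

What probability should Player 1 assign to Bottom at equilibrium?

3/4

Row minima: Top → -9, Bottom → 2; maximin = 2.
Column maxima: E → 12, W → 9; minimax = 9.
2 ≠ 9, so there is no saddle point; optimal play is mixed.
Let Player 1 play Top with probability p. Expected payoff against E: 12p + 2(1−p) = 10p + 2; against W: (-9)p + 9(1−p) = −18p + 9.
Setting these equal: 10p + 2 = −18p + 9 ⇒ 28p = 7 ⇒ p = 1/4, and the value is (10)·(1/4) + 2 = 9/2.
For Player 2: with q = P(E), equating Top's and Bottom's payoffs gives 21q − 9 = −7q + 9 ⇒ q = 9/14.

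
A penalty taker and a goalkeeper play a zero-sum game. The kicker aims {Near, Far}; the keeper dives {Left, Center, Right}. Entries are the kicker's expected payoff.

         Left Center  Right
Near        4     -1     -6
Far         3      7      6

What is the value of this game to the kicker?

Row minima: Near → -6, Far → 3; maximin = 3.
Column maxima: Left → 4, Center → 7, Right → 6; minimax = 4.
3 ≠ 4, so there is no saddle point; optimal play is mixed.
Center is strictly dominated by Right (it gives the kicker strictly more in every row), so the keeper never plays it.
On the remaining 2×2 (Near, Far vs Left, Right):
Let the kicker play Near with probability p. Expected payoff against Left: 4p + 3(1−p) = p + 3; against Right: (-6)p + 6(1−p) = −12p + 6.
Setting these equal: p + 3 = −12p + 6 ⇒ 13p = 3 ⇒ p = 3/13, and the value is (1)·(3/13) + 3 = 42/13.
For the keeper: with q = P(Left), equating Near's and Far's payoffs gives 10q − 6 = −3q + 6 ⇒ q = 12/13.

42/13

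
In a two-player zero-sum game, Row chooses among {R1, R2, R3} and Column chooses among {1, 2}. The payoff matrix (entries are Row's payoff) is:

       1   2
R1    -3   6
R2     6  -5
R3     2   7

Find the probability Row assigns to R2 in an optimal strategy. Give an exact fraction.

Row minima: R1 → -3, R2 → -5, R3 → 2; maximin = 2.
Column maxima: 1 → 6, 2 → 7; minimax = 6.
2 ≠ 6, so there is no saddle point; optimal play is mixed.
R1 is strictly dominated by R3, so Row never plays it.
On the remaining 2×2 (R2, R3 vs 1, 2):
Let Row play R2 with probability p. Expected payoff against 1: 6p + 2(1−p) = 4p + 2; against 2: (-5)p + 7(1−p) = −12p + 7.
Setting these equal: 4p + 2 = −12p + 7 ⇒ 16p = 5 ⇒ p = 5/16, and the value is (4)·(5/16) + 2 = 13/4.
For Column: with q = P(1), equating R2's and R3's payoffs gives 11q − 5 = −5q + 7 ⇒ q = 3/4.

5/16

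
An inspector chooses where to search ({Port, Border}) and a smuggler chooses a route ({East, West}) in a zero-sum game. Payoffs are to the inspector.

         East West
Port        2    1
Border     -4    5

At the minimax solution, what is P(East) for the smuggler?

Row minima: Port → 1, Border → -4; maximin = 1.
Column maxima: East → 2, West → 5; minimax = 2.
1 ≠ 2, so there is no saddle point; optimal play is mixed.
Let the inspector play Port with probability p. Expected payoff against East: 2p + (-4)(1−p) = 6p − 4; against West: 1p + 5(1−p) = −4p + 5.
Setting these equal: 6p − 4 = −4p + 5 ⇒ 10p = 9 ⇒ p = 9/10, and the value is (6)·(9/10) − 4 = 7/5.
For the smuggler: with q = P(East), equating Port's and Border's payoffs gives q + 1 = −9q + 5 ⇒ q = 2/5.

2/5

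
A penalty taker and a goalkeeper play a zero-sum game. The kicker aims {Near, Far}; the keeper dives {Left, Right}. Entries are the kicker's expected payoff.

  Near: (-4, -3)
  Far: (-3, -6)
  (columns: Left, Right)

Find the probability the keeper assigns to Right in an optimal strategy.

Row minima: Near → -4, Far → -6; maximin = -4.
Column maxima: Left → -3, Right → -3; minimax = -3.
-4 ≠ -3, so there is no saddle point; optimal play is mixed.
Let the kicker play Near with probability p. Expected payoff against Left: (-4)p + (-3)(1−p) = −p − 3; against Right: (-3)p + (-6)(1−p) = 3p − 6.
Setting these equal: −p − 3 = 3p − 6 ⇒ −4p = -3 ⇒ p = 3/4, and the value is (-1)·(3/4) − 3 = -15/4.
For the keeper: with q = P(Left), equating Near's and Far's payoffs gives −q − 3 = 3q − 6 ⇒ q = 3/4.

1/4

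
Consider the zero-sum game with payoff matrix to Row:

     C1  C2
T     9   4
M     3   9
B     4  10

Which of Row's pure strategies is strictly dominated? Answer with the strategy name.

M

B gives a strictly higher payoff than M against every column: 4 > 3, 10 > 9.
So M is strictly dominated and Row never plays it.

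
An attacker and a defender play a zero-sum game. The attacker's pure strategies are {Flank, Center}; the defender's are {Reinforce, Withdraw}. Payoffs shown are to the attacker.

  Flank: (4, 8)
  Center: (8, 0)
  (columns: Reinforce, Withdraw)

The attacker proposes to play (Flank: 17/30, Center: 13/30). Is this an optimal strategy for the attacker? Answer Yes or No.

Against Reinforce this mix gives (17/30)·4 + (13/30)·8 = 86/15.
Against Withdraw this mix gives (17/30)·8 + (13/30)·0 = 68/15.
The defender will play Withdraw, holding the attacker to 68/15. Shifting weight toward the row that does better against Withdraw would raise this floor (the equalizing mix achieves 16/3 against both Withdraw and Reinforce), so the proposed strategy is not optimal.

No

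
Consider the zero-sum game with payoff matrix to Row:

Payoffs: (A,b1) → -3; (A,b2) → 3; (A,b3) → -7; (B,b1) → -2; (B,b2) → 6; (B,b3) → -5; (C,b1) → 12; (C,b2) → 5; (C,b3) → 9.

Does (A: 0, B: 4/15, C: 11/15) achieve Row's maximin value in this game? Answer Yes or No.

Against b1 this mix gives (4/15)·(-2) + (11/15)·12 = 124/15.
Against b2 this mix gives (4/15)·6 + (11/15)·5 = 79/15.
Against b3 this mix gives (4/15)·(-5) + (11/15)·9 = 79/15.
All of Column's active replies (b2, b3) yield 79/15, and no column does worse for Row. The mix makes Column indifferent and guarantees 79/15, so it is optimal.

Yes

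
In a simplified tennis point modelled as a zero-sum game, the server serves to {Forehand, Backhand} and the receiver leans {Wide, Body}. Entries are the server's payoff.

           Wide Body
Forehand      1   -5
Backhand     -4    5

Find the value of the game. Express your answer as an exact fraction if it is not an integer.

Row minima: Forehand → -5, Backhand → -4; maximin = -4.
Column maxima: Wide → 1, Body → 5; minimax = 1.
-4 ≠ 1, so there is no saddle point; optimal play is mixed.
Let the server play Forehand with probability p. Expected payoff against Wide: 1p + (-4)(1−p) = 5p − 4; against Body: (-5)p + 5(1−p) = −10p + 5.
Setting these equal: 5p − 4 = −10p + 5 ⇒ 15p = 9 ⇒ p = 3/5, and the value is (5)·(3/5) − 4 = -1.
For the receiver: with q = P(Wide), equating Forehand's and Backhand's payoffs gives 6q − 5 = −9q + 5 ⇒ q = 2/3.

-1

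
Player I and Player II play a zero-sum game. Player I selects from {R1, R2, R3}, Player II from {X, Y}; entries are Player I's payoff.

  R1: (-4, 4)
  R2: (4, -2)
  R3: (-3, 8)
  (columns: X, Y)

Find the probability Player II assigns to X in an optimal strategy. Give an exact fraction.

Row minima: R1 → -4, R2 → -2, R3 → -3; maximin = -2.
Column maxima: X → 4, Y → 8; minimax = 4.
-2 ≠ 4, so there is no saddle point; optimal play is mixed.
R1 is strictly dominated by R3, so Player I never plays it.
On the remaining 2×2 (R2, R3 vs X, Y):
Let Player I play R2 with probability p. Expected payoff against X: 4p + (-3)(1−p) = 7p − 3; against Y: (-2)p + 8(1−p) = −10p + 8.
Setting these equal: 7p − 3 = −10p + 8 ⇒ 17p = 11 ⇒ p = 11/17, and the value is (7)·(11/17) − 3 = 26/17.
For Player II: with q = P(X), equating R2's and R3's payoffs gives 6q − 2 = −11q + 8 ⇒ q = 10/17.

10/17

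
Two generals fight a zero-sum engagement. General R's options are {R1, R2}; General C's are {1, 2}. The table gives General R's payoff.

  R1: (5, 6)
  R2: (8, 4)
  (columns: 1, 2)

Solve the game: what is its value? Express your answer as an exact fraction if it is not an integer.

Row minima: R1 → 5, R2 → 4; maximin = 5.
Column maxima: 1 → 8, 2 → 6; minimax = 6.
5 ≠ 6, so there is no saddle point; optimal play is mixed.
Let General R play R1 with probability p. Expected payoff against 1: 5p + 8(1−p) = −3p + 8; against 2: 6p + 4(1−p) = 2p + 4.
Setting these equal: −3p + 8 = 2p + 4 ⇒ −5p = -4 ⇒ p = 4/5, and the value is (-3)·(4/5) + 8 = 28/5.
For General C: with q = P(1), equating R1's and R2's payoffs gives −q + 6 = 4q + 4 ⇒ q = 2/5.

28/5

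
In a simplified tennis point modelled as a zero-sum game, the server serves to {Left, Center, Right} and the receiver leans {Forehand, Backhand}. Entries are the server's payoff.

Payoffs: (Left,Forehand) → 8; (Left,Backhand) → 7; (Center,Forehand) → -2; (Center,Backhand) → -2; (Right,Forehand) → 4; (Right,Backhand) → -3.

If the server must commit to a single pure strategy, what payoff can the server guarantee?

Row minima: Left → 7, Center → -2, Right → -3.
The best of these is 7.

7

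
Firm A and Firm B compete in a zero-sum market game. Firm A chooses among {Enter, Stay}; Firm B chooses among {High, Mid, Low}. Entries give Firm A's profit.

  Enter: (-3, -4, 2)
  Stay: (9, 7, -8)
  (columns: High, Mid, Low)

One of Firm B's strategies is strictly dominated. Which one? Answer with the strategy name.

Mid holds Firm A's payoff strictly below High in every row: -4 < -3, 7 < 9.
So High is strictly dominated for Firm B.

High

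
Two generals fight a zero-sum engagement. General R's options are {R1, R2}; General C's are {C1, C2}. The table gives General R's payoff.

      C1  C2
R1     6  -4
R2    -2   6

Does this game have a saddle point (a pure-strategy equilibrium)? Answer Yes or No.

Row minima: R1 → -4, R2 → -2; maximin = -2.
Column maxima: C1 → 6, C2 → 6; minimax = 6.
-2 ≠ 6, so no pure-strategy equilibrium exists.

No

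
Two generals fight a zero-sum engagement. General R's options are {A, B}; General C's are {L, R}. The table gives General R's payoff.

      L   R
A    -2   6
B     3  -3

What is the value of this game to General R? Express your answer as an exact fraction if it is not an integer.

6/7

Row minima: A → -2, B → -3; maximin = -2.
Column maxima: L → 3, R → 6; minimax = 3.
-2 ≠ 3, so there is no saddle point; optimal play is mixed.
Let General R play A with probability p. Expected payoff against L: (-2)p + 3(1−p) = −5p + 3; against R: 6p + (-3)(1−p) = 9p − 3.
Setting these equal: −5p + 3 = 9p − 3 ⇒ −14p = -6 ⇒ p = 3/7, and the value is (-5)·(3/7) + 3 = 6/7.
For General C: with q = P(L), equating A's and B's payoffs gives −8q + 6 = 6q − 3 ⇒ q = 9/14.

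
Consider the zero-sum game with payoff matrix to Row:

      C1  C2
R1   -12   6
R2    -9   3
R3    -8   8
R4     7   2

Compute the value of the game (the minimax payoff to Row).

24/7

Row minima: R1 → -12, R2 → -9, R3 → -8, R4 → 2; maximin = 2.
Column maxima: C1 → 7, C2 → 8; minimax = 7.
2 ≠ 7, so there is no saddle point; optimal play is mixed.
R1 is strictly dominated by R3, so Row never plays it.
R2 is strictly dominated by R3, so Row never plays it.
On the remaining 2×2 (R3, R4 vs C1, C2):
Let Row play R3 with probability p. Expected payoff against C1: (-8)p + 7(1−p) = −15p + 7; against C2: 8p + 2(1−p) = 6p + 2.
Setting these equal: −15p + 7 = 6p + 2 ⇒ −21p = -5 ⇒ p = 5/21, and the value is (-15)·(5/21) + 7 = 24/7.
For Column: with q = P(C1), equating R3's and R4's payoffs gives −16q + 8 = 5q + 2 ⇒ q = 2/7.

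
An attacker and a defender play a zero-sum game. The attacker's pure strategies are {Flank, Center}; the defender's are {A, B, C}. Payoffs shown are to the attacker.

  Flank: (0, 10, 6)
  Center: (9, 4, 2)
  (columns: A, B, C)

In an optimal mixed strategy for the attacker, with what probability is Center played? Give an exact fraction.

Row minima: Flank → 0, Center → 2; maximin = 2.
Column maxima: A → 9, B → 10, C → 6; minimax = 6.
2 ≠ 6, so there is no saddle point; optimal play is mixed.
B is strictly dominated by C (it gives the attacker strictly more in every row), so the defender never plays it.
On the remaining 2×2 (Flank, Center vs A, C):
Let the attacker play Flank with probability p. Expected payoff against A: 0p + 9(1−p) = −9p + 9; against C: 6p + 2(1−p) = 4p + 2.
Setting these equal: −9p + 9 = 4p + 2 ⇒ −13p = -7 ⇒ p = 7/13, and the value is (-9)·(7/13) + 9 = 54/13.
For the defender: with q = P(A), equating Flank's and Center's payoffs gives −6q + 6 = 7q + 2 ⇒ q = 4/13.

6/13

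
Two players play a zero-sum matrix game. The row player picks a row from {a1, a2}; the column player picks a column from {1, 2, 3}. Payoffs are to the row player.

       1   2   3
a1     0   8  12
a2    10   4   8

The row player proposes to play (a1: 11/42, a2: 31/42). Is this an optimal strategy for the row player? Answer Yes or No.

No

Against 1 this mix gives (11/42)·0 + (31/42)·10 = 155/21.
Against 2 this mix gives (11/42)·8 + (31/42)·4 = 106/21.
Against 3 this mix gives (11/42)·12 + (31/42)·8 = 190/21.
The column player will play 2, holding the row player to 106/21. Shifting weight toward the row that does better against 2 would raise this floor (the equalizing mix achieves 40/7 against both 2 and 1), so the proposed strategy is not optimal.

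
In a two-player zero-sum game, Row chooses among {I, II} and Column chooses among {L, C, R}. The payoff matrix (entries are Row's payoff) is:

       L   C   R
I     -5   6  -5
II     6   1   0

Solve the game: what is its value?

Row minima: I → -5, II → 0; maximin = 0.
Column maxima: L → 6, C → 6, R → 0; minimax = 0.
Since maximin = minimax = 0, there is a saddle point and the value is 0.

0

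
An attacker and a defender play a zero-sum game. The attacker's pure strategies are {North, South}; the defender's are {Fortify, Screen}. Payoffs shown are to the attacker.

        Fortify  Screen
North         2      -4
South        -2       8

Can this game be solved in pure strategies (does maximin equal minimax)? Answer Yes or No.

No

Row minima: North → -4, South → -2; maximin = -2.
Column maxima: Fortify → 2, Screen → 8; minimax = 2.
-2 ≠ 2, so no pure-strategy equilibrium exists.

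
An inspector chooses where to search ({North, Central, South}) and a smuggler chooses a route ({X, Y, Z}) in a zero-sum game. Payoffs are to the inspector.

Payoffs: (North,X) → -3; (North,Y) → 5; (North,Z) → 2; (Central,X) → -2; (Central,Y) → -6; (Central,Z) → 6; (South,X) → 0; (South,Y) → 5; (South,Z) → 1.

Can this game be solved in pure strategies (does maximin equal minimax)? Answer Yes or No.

Row minima: North → -3, Central → -6, South → 0; maximin = 0.
Column maxima: X → 0, Y → 5, Z → 6; minimax = 0.
maximin = minimax = 0, so a saddle point exists.

Yes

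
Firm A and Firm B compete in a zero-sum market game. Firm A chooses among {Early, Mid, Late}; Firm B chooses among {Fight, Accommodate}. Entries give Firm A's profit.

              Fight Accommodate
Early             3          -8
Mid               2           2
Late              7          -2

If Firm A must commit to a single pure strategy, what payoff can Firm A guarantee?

Row minima: Early → -8, Mid → 2, Late → -2.
The best of these is 2.

2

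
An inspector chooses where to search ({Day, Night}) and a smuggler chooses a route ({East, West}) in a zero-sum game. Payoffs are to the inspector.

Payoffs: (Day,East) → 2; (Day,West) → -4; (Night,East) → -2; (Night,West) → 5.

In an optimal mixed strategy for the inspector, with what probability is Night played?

Row minima: Day → -4, Night → -2; maximin = -2.
Column maxima: East → 2, West → 5; minimax = 2.
-2 ≠ 2, so there is no saddle point; optimal play is mixed.
Let the inspector play Day with probability p. Expected payoff against East: 2p + (-2)(1−p) = 4p − 2; against West: (-4)p + 5(1−p) = −9p + 5.
Setting these equal: 4p − 2 = −9p + 5 ⇒ 13p = 7 ⇒ p = 7/13, and the value is (4)·(7/13) − 2 = 2/13.
For the smuggler: with q = P(East), equating Day's and Night's payoffs gives 6q − 4 = −7q + 5 ⇒ q = 9/13.

6/13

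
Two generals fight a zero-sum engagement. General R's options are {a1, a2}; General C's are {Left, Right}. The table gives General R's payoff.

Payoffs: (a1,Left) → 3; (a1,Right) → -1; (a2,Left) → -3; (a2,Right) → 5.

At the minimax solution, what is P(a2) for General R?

Row minima: a1 → -1, a2 → -3; maximin = -1.
Column maxima: Left → 3, Right → 5; minimax = 3.
-1 ≠ 3, so there is no saddle point; optimal play is mixed.
Let General R play a1 with probability p. Expected payoff against Left: 3p + (-3)(1−p) = 6p − 3; against Right: (-1)p + 5(1−p) = −6p + 5.
Setting these equal: 6p − 3 = −6p + 5 ⇒ 12p = 8 ⇒ p = 2/3, and the value is (6)·(2/3) − 3 = 1.
For General C: with q = P(Left), equating a1's and a2's payoffs gives 4q − 1 = −8q + 5 ⇒ q = 1/2.

1/3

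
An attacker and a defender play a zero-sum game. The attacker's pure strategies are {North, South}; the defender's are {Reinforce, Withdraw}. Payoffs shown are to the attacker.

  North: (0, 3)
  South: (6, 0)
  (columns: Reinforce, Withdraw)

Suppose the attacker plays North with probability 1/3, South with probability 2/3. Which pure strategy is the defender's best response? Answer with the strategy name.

Withdraw

If the defender plays Reinforce, the attacker's expected payoff is (1/3)·0 + (2/3)·6 = 4.
If the defender plays Withdraw, the attacker's expected payoff is (1/3)·3 + (2/3)·0 = 1.
The defender minimizes the attacker's payoff; the smallest is 1, so the best response is Withdraw.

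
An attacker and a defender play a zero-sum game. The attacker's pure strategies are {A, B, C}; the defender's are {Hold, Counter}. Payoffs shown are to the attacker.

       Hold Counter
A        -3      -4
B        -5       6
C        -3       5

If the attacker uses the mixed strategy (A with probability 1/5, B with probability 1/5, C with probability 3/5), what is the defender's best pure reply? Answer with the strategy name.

Hold

If the defender plays Hold, the attacker's expected payoff is (1/5)·(-3) + (1/5)·(-5) + (3/5)·(-3) = -17/5.
If the defender plays Counter, the attacker's expected payoff is (1/5)·(-4) + (1/5)·6 + (3/5)·5 = 17/5.
The defender minimizes the attacker's payoff; the smallest is -17/5, so the best response is Hold.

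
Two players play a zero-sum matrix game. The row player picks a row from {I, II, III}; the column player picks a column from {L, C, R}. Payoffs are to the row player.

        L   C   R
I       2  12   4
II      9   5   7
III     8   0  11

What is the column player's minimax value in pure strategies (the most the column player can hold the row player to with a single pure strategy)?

Column maxima: L → 9, C → 12, R → 11.
The smallest of these is 9.

9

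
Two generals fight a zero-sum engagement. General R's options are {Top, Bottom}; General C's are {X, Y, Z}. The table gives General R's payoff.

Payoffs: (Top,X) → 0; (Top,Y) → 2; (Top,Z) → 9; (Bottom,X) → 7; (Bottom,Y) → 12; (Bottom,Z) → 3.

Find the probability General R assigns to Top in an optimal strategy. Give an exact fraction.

4/13

Row minima: Top → 0, Bottom → 3; maximin = 3.
Column maxima: X → 7, Y → 12, Z → 9; minimax = 7.
3 ≠ 7, so there is no saddle point; optimal play is mixed.
Y is strictly dominated by X (it gives General R strictly more in every row), so General C never plays it.
On the remaining 2×2 (Top, Bottom vs X, Z):
Let General R play Top with probability p. Expected payoff against X: 0p + 7(1−p) = −7p + 7; against Z: 9p + 3(1−p) = 6p + 3.
Setting these equal: −7p + 7 = 6p + 3 ⇒ −13p = -4 ⇒ p = 4/13, and the value is (-7)·(4/13) + 7 = 63/13.
For General C: with q = P(X), equating Top's and Bottom's payoffs gives −9q + 9 = 4q + 3 ⇒ q = 6/13.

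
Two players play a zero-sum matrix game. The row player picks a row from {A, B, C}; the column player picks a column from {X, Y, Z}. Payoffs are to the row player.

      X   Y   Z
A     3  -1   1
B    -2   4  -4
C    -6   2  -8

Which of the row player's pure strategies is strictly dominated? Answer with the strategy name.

B gives a strictly higher payoff than C against every column: -2 > -6, 4 > 2, -4 > -8.
So C is strictly dominated and the row player never plays it.

C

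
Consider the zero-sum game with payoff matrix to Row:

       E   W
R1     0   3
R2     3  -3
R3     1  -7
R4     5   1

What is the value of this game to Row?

Row minima: R1 → 0, R2 → -3, R3 → -7, R4 → 1; maximin = 1.
Column maxima: E → 5, W → 3; minimax = 3.
1 ≠ 3, so there is no saddle point; optimal play is mixed.
R2 is strictly dominated by R4, so Row never plays it.
R3 is strictly dominated by R4, so Row never plays it.
On the remaining 2×2 (R1, R4 vs E, W):
Let Row play R1 with probability p. Expected payoff against E: 0p + 5(1−p) = −5p + 5; against W: 3p + 1(1−p) = 2p + 1.
Setting these equal: −5p + 5 = 2p + 1 ⇒ −7p = -4 ⇒ p = 4/7, and the value is (-5)·(4/7) + 5 = 15/7.
For Column: with q = P(E), equating R1's and R4's payoffs gives −3q + 3 = 4q + 1 ⇒ q = 2/7.

15/7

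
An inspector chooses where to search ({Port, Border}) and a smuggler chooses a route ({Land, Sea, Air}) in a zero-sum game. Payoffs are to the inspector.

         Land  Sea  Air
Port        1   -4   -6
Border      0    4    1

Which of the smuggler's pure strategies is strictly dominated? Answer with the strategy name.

Sea

Air holds the inspector's payoff strictly below Sea in every row: -6 < -4, 1 < 4.
So Sea is strictly dominated for the smuggler.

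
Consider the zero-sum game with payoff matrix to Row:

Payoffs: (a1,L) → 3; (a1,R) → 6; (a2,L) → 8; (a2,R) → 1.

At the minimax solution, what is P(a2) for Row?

Row minima: a1 → 3, a2 → 1; maximin = 3.
Column maxima: L → 8, R → 6; minimax = 6.
3 ≠ 6, so there is no saddle point; optimal play is mixed.
Let Row play a1 with probability p. Expected payoff against L: 3p + 8(1−p) = −5p + 8; against R: 6p + 1(1−p) = 5p + 1.
Setting these equal: −5p + 8 = 5p + 1 ⇒ −10p = -7 ⇒ p = 7/10, and the value is (-5)·(7/10) + 8 = 9/2.
For Column: with q = P(L), equating a1's and a2's payoffs gives −3q + 6 = 7q + 1 ⇒ q = 1/2.

3/10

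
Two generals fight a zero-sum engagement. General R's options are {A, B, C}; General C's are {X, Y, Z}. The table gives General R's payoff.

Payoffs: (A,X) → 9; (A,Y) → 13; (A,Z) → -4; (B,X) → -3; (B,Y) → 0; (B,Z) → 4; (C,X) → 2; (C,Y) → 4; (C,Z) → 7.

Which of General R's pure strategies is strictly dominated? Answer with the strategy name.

B

C gives a strictly higher payoff than B against every column: 2 > -3, 4 > 0, 7 > 4.
So B is strictly dominated and General R never plays it.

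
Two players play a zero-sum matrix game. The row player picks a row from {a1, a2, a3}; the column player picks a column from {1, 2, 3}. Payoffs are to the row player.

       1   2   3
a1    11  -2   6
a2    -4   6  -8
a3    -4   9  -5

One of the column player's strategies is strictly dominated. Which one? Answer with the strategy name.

1

3 holds the row player's payoff strictly below 1 in every row: 6 < 11, -8 < -4, -5 < -4.
So 1 is strictly dominated for the column player.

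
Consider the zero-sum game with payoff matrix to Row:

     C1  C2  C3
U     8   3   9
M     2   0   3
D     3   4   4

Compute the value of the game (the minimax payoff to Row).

23/6

Row minima: U → 3, M → 0, D → 3; maximin = 3.
Column maxima: C1 → 8, C2 → 4, C3 → 9; minimax = 4.
3 ≠ 4, so there is no saddle point; optimal play is mixed.
M is strictly dominated by U, so Row never plays it.
C3 is strictly dominated by C1 (it gives Row strictly more in every row), so Column never plays it.
On the remaining 2×2 (U, D vs C1, C2):
Let Row play U with probability p. Expected payoff against C1: 8p + 3(1−p) = 5p + 3; against C2: 3p + 4(1−p) = −p + 4.
Setting these equal: 5p + 3 = −p + 4 ⇒ 6p = 1 ⇒ p = 1/6, and the value is (5)·(1/6) + 3 = 23/6.
For Column: with q = P(C1), equating U's and D's payoffs gives 5q + 3 = −q + 4 ⇒ q = 1/6.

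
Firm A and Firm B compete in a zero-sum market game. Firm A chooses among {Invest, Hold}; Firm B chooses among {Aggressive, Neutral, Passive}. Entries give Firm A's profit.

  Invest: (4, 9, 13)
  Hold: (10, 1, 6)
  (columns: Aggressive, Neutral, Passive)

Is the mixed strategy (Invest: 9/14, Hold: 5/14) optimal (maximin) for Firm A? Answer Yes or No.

Yes

Against Aggressive this mix gives (9/14)·4 + (5/14)·10 = 43/7.
Against Neutral this mix gives (9/14)·9 + (5/14)·1 = 43/7.
Against Passive this mix gives (9/14)·13 + (5/14)·6 = 21/2.
All of Firm B's active replies (Aggressive, Neutral) yield 43/7, and no column does worse for Firm A. The mix makes Firm B indifferent and guarantees 43/7, so it is optimal.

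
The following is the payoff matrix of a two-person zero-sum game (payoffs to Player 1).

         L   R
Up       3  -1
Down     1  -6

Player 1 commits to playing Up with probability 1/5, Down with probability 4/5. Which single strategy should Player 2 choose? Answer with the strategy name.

If Player 2 plays L, Player 1's expected payoff is (1/5)·3 + (4/5)·1 = 7/5.
If Player 2 plays R, Player 1's expected payoff is (1/5)·(-1) + (4/5)·(-6) = -5.
Player 2 minimizes Player 1's payoff; the smallest is -5, so the best response is R.

R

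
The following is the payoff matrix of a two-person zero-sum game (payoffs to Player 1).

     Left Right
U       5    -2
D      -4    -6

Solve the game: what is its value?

-2

Row minima: U → -2, D → -6; maximin = -2.
Column maxima: Left → 5, Right → -2; minimax = -2.
Since maximin = minimax = -2, there is a saddle point and the value is -2.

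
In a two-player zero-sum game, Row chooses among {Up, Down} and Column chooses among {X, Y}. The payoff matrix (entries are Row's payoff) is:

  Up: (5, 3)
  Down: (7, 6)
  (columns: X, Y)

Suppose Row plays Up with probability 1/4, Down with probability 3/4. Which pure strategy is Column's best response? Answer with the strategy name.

If Column plays X, Row's expected payoff is (1/4)·5 + (3/4)·7 = 13/2.
If Column plays Y, Row's expected payoff is (1/4)·3 + (3/4)·6 = 21/4.
Column minimizes Row's payoff; the smallest is 21/4, so the best response is Y.

Y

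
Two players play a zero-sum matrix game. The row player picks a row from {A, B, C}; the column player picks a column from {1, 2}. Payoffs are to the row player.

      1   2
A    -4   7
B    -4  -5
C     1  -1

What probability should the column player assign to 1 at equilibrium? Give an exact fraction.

Row minima: A → -4, B → -5, C → -1; maximin = -1.
Column maxima: 1 → 1, 2 → 7; minimax = 1.
-1 ≠ 1, so there is no saddle point; optimal play is mixed.
B is strictly dominated by C, so the row player never plays it.
On the remaining 2×2 (A, C vs 1, 2):
Let the row player play A with probability p. Expected payoff against 1: (-4)p + 1(1−p) = −5p + 1; against 2: 7p + (-1)(1−p) = 8p − 1.
Setting these equal: −5p + 1 = 8p − 1 ⇒ −13p = -2 ⇒ p = 2/13, and the value is (-5)·(2/13) + 1 = 3/13.
For the column player: with q = P(1), equating A's and C's payoffs gives −11q + 7 = 2q − 1 ⇒ q = 8/13.

8/13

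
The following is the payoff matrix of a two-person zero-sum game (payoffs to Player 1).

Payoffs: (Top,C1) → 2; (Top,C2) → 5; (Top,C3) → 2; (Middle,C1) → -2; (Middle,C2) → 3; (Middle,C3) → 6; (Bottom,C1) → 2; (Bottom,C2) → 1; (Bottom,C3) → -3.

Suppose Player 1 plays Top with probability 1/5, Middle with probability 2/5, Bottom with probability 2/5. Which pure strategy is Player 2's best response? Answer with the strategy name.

C1

If Player 2 plays C1, Player 1's expected payoff is (1/5)·2 + (2/5)·(-2) + (2/5)·2 = 2/5.
If Player 2 plays C2, Player 1's expected payoff is (1/5)·5 + (2/5)·3 + (2/5)·1 = 13/5.
If Player 2 plays C3, Player 1's expected payoff is (1/5)·2 + (2/5)·6 + (2/5)·(-3) = 8/5.
Player 2 minimizes Player 1's payoff; the smallest is 2/5, so the best response is C1.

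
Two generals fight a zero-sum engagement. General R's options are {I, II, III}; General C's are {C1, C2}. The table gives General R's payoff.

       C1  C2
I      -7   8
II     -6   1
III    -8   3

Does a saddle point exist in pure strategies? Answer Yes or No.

Row minima: I → -7, II → -6, III → -8; maximin = -6.
Column maxima: C1 → -6, C2 → 8; minimax = -6.
maximin = minimax = -6, so a saddle point exists.

Yes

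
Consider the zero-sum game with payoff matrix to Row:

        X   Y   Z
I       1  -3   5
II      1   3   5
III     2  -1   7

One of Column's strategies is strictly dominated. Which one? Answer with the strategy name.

X holds Row's payoff strictly below Z in every row: 1 < 5, 1 < 5, 2 < 7.
So Z is strictly dominated for Column.

Z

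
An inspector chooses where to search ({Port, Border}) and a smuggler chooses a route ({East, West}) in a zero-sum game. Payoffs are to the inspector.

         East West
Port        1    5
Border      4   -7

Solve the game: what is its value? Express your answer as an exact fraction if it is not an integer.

9/5

Row minima: Port → 1, Border → -7; maximin = 1.
Column maxima: East → 4, West → 5; minimax = 4.
1 ≠ 4, so there is no saddle point; optimal play is mixed.
Let the inspector play Port with probability p. Expected payoff against East: 1p + 4(1−p) = −3p + 4; against West: 5p + (-7)(1−p) = 12p − 7.
Setting these equal: −3p + 4 = 12p − 7 ⇒ −15p = -11 ⇒ p = 11/15, and the value is (-3)·(11/15) + 4 = 9/5.
For the smuggler: with q = P(East), equating Port's and Border's payoffs gives −4q + 5 = 11q − 7 ⇒ q = 4/5.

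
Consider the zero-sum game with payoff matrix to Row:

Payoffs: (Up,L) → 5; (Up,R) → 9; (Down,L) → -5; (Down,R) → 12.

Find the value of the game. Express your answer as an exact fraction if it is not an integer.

5

Row minima: Up → 5, Down → -5; maximin = 5.
Column maxima: L → 5, R → 12; minimax = 5.
Since maximin = minimax = 5, there is a saddle point and the value is 5.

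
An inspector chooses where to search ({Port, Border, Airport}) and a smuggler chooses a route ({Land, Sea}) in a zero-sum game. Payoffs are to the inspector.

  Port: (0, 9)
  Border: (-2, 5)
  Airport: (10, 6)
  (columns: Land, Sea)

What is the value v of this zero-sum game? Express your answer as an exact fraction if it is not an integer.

90/13

Row minima: Port → 0, Border → -2, Airport → 6; maximin = 6.
Column maxima: Land → 10, Sea → 9; minimax = 9.
6 ≠ 9, so there is no saddle point; optimal play is mixed.
Border is strictly dominated by Port, so the inspector never plays it.
On the remaining 2×2 (Port, Airport vs Land, Sea):
Let the inspector play Port with probability p. Expected payoff against Land: 0p + 10(1−p) = −10p + 10; against Sea: 9p + 6(1−p) = 3p + 6.
Setting these equal: −10p + 10 = 3p + 6 ⇒ −13p = -4 ⇒ p = 4/13, and the value is (-10)·(4/13) + 10 = 90/13.
For the smuggler: with q = P(Land), equating Port's and Airport's payoffs gives −9q + 9 = 4q + 6 ⇒ q = 3/13.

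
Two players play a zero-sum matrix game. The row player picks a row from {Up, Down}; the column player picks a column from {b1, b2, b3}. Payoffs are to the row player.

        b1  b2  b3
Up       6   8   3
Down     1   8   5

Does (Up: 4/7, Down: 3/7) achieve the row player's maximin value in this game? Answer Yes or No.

Yes

Against b1 this mix gives (4/7)·6 + (3/7)·1 = 27/7.
Against b2 this mix gives (4/7)·8 + (3/7)·8 = 8.
Against b3 this mix gives (4/7)·3 + (3/7)·5 = 27/7.
All of the column player's active replies (b1, b3) yield 27/7, and no column does worse for the row player. The mix makes the column player indifferent and guarantees 27/7, so it is optimal.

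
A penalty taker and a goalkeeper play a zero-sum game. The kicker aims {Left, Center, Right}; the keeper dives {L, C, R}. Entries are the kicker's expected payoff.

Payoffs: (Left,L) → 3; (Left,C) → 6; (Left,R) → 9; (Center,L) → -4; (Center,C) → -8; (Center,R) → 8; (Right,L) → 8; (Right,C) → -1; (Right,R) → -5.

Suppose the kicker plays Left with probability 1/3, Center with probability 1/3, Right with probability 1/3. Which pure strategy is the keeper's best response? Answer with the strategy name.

If the keeper plays L, the kicker's expected payoff is (1/3)·3 + (1/3)·(-4) + (1/3)·8 = 7/3.
If the keeper plays C, the kicker's expected payoff is (1/3)·6 + (1/3)·(-8) + (1/3)·(-1) = -1.
If the keeper plays R, the kicker's expected payoff is (1/3)·9 + (1/3)·8 + (1/3)·(-5) = 4.
The keeper minimizes the kicker's payoff; the smallest is -1, so the best response is C.

C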